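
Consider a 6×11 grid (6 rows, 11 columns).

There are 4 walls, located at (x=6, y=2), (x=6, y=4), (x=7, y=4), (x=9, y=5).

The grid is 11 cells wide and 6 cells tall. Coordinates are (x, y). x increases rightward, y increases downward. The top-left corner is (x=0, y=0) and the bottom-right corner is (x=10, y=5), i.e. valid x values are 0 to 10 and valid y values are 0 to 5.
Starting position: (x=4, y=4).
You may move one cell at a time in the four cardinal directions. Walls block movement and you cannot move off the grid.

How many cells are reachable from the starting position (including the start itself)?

Answer: Reachable cells: 62

Derivation:
BFS flood-fill from (x=4, y=4):
  Distance 0: (x=4, y=4)
  Distance 1: (x=4, y=3), (x=3, y=4), (x=5, y=4), (x=4, y=5)
  Distance 2: (x=4, y=2), (x=3, y=3), (x=5, y=3), (x=2, y=4), (x=3, y=5), (x=5, y=5)
  Distance 3: (x=4, y=1), (x=3, y=2), (x=5, y=2), (x=2, y=3), (x=6, y=3), (x=1, y=4), (x=2, y=5), (x=6, y=5)
  Distance 4: (x=4, y=0), (x=3, y=1), (x=5, y=1), (x=2, y=2), (x=1, y=3), (x=7, y=3), (x=0, y=4), (x=1, y=5), (x=7, y=5)
  Distance 5: (x=3, y=0), (x=5, y=0), (x=2, y=1), (x=6, y=1), (x=1, y=2), (x=7, y=2), (x=0, y=3), (x=8, y=3), (x=0, y=5), (x=8, y=5)
  Distance 6: (x=2, y=0), (x=6, y=0), (x=1, y=1), (x=7, y=1), (x=0, y=2), (x=8, y=2), (x=9, y=3), (x=8, y=4)
  Distance 7: (x=1, y=0), (x=7, y=0), (x=0, y=1), (x=8, y=1), (x=9, y=2), (x=10, y=3), (x=9, y=4)
  Distance 8: (x=0, y=0), (x=8, y=0), (x=9, y=1), (x=10, y=2), (x=10, y=4)
  Distance 9: (x=9, y=0), (x=10, y=1), (x=10, y=5)
  Distance 10: (x=10, y=0)
Total reachable: 62 (grid has 62 open cells total)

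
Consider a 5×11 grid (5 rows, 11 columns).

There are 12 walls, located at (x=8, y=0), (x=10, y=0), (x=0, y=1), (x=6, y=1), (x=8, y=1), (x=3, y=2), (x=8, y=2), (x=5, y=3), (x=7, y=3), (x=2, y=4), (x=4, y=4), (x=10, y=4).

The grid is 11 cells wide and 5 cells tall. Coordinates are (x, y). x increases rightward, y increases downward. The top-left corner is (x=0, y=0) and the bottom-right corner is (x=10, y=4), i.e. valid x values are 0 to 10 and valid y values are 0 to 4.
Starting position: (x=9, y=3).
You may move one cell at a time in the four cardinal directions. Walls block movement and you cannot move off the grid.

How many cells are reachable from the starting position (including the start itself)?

BFS flood-fill from (x=9, y=3):
  Distance 0: (x=9, y=3)
  Distance 1: (x=9, y=2), (x=8, y=3), (x=10, y=3), (x=9, y=4)
  Distance 2: (x=9, y=1), (x=10, y=2), (x=8, y=4)
  Distance 3: (x=9, y=0), (x=10, y=1), (x=7, y=4)
  Distance 4: (x=6, y=4)
  Distance 5: (x=6, y=3), (x=5, y=4)
  Distance 6: (x=6, y=2)
  Distance 7: (x=5, y=2), (x=7, y=2)
  Distance 8: (x=5, y=1), (x=7, y=1), (x=4, y=2)
  Distance 9: (x=5, y=0), (x=7, y=0), (x=4, y=1), (x=4, y=3)
  Distance 10: (x=4, y=0), (x=6, y=0), (x=3, y=1), (x=3, y=3)
  Distance 11: (x=3, y=0), (x=2, y=1), (x=2, y=3), (x=3, y=4)
  Distance 12: (x=2, y=0), (x=1, y=1), (x=2, y=2), (x=1, y=3)
  Distance 13: (x=1, y=0), (x=1, y=2), (x=0, y=3), (x=1, y=4)
  Distance 14: (x=0, y=0), (x=0, y=2), (x=0, y=4)
Total reachable: 43 (grid has 43 open cells total)

Answer: Reachable cells: 43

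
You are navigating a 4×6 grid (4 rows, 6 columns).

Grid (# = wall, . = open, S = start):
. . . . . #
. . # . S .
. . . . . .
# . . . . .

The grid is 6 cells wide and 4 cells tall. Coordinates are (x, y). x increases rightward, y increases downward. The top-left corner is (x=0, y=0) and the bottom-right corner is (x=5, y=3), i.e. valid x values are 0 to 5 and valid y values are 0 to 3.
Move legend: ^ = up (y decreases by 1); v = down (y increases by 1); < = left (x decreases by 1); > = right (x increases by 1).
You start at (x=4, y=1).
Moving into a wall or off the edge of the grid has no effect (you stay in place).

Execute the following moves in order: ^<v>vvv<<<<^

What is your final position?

Answer: Final position: (x=1, y=2)

Derivation:
Start: (x=4, y=1)
  ^ (up): (x=4, y=1) -> (x=4, y=0)
  < (left): (x=4, y=0) -> (x=3, y=0)
  v (down): (x=3, y=0) -> (x=3, y=1)
  > (right): (x=3, y=1) -> (x=4, y=1)
  v (down): (x=4, y=1) -> (x=4, y=2)
  v (down): (x=4, y=2) -> (x=4, y=3)
  v (down): blocked, stay at (x=4, y=3)
  < (left): (x=4, y=3) -> (x=3, y=3)
  < (left): (x=3, y=3) -> (x=2, y=3)
  < (left): (x=2, y=3) -> (x=1, y=3)
  < (left): blocked, stay at (x=1, y=3)
  ^ (up): (x=1, y=3) -> (x=1, y=2)
Final: (x=1, y=2)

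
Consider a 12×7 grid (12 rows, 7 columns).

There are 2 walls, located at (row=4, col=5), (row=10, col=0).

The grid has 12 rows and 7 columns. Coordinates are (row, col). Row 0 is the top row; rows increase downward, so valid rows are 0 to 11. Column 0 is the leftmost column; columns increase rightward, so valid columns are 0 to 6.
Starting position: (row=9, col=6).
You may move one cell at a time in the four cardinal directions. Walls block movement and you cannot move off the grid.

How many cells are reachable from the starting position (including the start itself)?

Answer: Reachable cells: 82

Derivation:
BFS flood-fill from (row=9, col=6):
  Distance 0: (row=9, col=6)
  Distance 1: (row=8, col=6), (row=9, col=5), (row=10, col=6)
  Distance 2: (row=7, col=6), (row=8, col=5), (row=9, col=4), (row=10, col=5), (row=11, col=6)
  Distance 3: (row=6, col=6), (row=7, col=5), (row=8, col=4), (row=9, col=3), (row=10, col=4), (row=11, col=5)
  Distance 4: (row=5, col=6), (row=6, col=5), (row=7, col=4), (row=8, col=3), (row=9, col=2), (row=10, col=3), (row=11, col=4)
  Distance 5: (row=4, col=6), (row=5, col=5), (row=6, col=4), (row=7, col=3), (row=8, col=2), (row=9, col=1), (row=10, col=2), (row=11, col=3)
  Distance 6: (row=3, col=6), (row=5, col=4), (row=6, col=3), (row=7, col=2), (row=8, col=1), (row=9, col=0), (row=10, col=1), (row=11, col=2)
  Distance 7: (row=2, col=6), (row=3, col=5), (row=4, col=4), (row=5, col=3), (row=6, col=2), (row=7, col=1), (row=8, col=0), (row=11, col=1)
  Distance 8: (row=1, col=6), (row=2, col=5), (row=3, col=4), (row=4, col=3), (row=5, col=2), (row=6, col=1), (row=7, col=0), (row=11, col=0)
  Distance 9: (row=0, col=6), (row=1, col=5), (row=2, col=4), (row=3, col=3), (row=4, col=2), (row=5, col=1), (row=6, col=0)
  Distance 10: (row=0, col=5), (row=1, col=4), (row=2, col=3), (row=3, col=2), (row=4, col=1), (row=5, col=0)
  Distance 11: (row=0, col=4), (row=1, col=3), (row=2, col=2), (row=3, col=1), (row=4, col=0)
  Distance 12: (row=0, col=3), (row=1, col=2), (row=2, col=1), (row=3, col=0)
  Distance 13: (row=0, col=2), (row=1, col=1), (row=2, col=0)
  Distance 14: (row=0, col=1), (row=1, col=0)
  Distance 15: (row=0, col=0)
Total reachable: 82 (grid has 82 open cells total)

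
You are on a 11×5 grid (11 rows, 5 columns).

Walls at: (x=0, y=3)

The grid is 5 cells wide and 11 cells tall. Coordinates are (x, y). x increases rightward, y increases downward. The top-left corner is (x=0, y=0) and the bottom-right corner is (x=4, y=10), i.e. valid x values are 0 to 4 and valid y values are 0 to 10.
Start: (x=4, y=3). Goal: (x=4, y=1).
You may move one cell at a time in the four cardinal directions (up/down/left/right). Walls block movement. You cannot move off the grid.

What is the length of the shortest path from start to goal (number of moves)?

BFS from (x=4, y=3) until reaching (x=4, y=1):
  Distance 0: (x=4, y=3)
  Distance 1: (x=4, y=2), (x=3, y=3), (x=4, y=4)
  Distance 2: (x=4, y=1), (x=3, y=2), (x=2, y=3), (x=3, y=4), (x=4, y=5)  <- goal reached here
One shortest path (2 moves): (x=4, y=3) -> (x=4, y=2) -> (x=4, y=1)

Answer: Shortest path length: 2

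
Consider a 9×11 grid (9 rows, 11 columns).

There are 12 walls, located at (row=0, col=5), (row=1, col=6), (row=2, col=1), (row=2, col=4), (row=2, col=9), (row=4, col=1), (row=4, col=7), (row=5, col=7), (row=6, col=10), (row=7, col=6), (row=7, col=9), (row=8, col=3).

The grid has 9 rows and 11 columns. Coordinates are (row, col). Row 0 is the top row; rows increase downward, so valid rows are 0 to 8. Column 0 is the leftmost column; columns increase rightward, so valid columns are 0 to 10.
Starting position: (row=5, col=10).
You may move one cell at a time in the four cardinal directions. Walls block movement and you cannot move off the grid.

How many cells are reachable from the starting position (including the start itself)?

BFS flood-fill from (row=5, col=10):
  Distance 0: (row=5, col=10)
  Distance 1: (row=4, col=10), (row=5, col=9)
  Distance 2: (row=3, col=10), (row=4, col=9), (row=5, col=8), (row=6, col=9)
  Distance 3: (row=2, col=10), (row=3, col=9), (row=4, col=8), (row=6, col=8)
  Distance 4: (row=1, col=10), (row=3, col=8), (row=6, col=7), (row=7, col=8)
  Distance 5: (row=0, col=10), (row=1, col=9), (row=2, col=8), (row=3, col=7), (row=6, col=6), (row=7, col=7), (row=8, col=8)
  Distance 6: (row=0, col=9), (row=1, col=8), (row=2, col=7), (row=3, col=6), (row=5, col=6), (row=6, col=5), (row=8, col=7), (row=8, col=9)
  Distance 7: (row=0, col=8), (row=1, col=7), (row=2, col=6), (row=3, col=5), (row=4, col=6), (row=5, col=5), (row=6, col=4), (row=7, col=5), (row=8, col=6), (row=8, col=10)
  Distance 8: (row=0, col=7), (row=2, col=5), (row=3, col=4), (row=4, col=5), (row=5, col=4), (row=6, col=3), (row=7, col=4), (row=7, col=10), (row=8, col=5)
  Distance 9: (row=0, col=6), (row=1, col=5), (row=3, col=3), (row=4, col=4), (row=5, col=3), (row=6, col=2), (row=7, col=3), (row=8, col=4)
  Distance 10: (row=1, col=4), (row=2, col=3), (row=3, col=2), (row=4, col=3), (row=5, col=2), (row=6, col=1), (row=7, col=2)
  Distance 11: (row=0, col=4), (row=1, col=3), (row=2, col=2), (row=3, col=1), (row=4, col=2), (row=5, col=1), (row=6, col=0), (row=7, col=1), (row=8, col=2)
  Distance 12: (row=0, col=3), (row=1, col=2), (row=3, col=0), (row=5, col=0), (row=7, col=0), (row=8, col=1)
  Distance 13: (row=0, col=2), (row=1, col=1), (row=2, col=0), (row=4, col=0), (row=8, col=0)
  Distance 14: (row=0, col=1), (row=1, col=0)
  Distance 15: (row=0, col=0)
Total reachable: 87 (grid has 87 open cells total)

Answer: Reachable cells: 87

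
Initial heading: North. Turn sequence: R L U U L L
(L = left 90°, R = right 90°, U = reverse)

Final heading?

Answer: Final heading: South

Derivation:
Start: North
  R (right (90° clockwise)) -> East
  L (left (90° counter-clockwise)) -> North
  U (U-turn (180°)) -> South
  U (U-turn (180°)) -> North
  L (left (90° counter-clockwise)) -> West
  L (left (90° counter-clockwise)) -> South
Final: South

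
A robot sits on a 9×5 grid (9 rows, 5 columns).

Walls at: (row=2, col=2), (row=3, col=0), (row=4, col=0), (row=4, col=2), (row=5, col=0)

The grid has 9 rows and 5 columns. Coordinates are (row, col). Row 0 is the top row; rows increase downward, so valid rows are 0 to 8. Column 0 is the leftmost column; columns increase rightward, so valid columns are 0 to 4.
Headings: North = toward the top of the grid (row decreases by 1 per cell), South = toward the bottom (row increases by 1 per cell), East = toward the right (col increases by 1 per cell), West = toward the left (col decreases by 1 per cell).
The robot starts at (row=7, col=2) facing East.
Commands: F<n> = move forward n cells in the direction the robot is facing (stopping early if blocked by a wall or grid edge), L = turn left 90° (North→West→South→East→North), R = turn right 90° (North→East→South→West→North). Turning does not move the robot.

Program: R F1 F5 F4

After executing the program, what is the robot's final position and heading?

Answer: Final position: (row=8, col=2), facing South

Derivation:
Start: (row=7, col=2), facing East
  R: turn right, now facing South
  F1: move forward 1, now at (row=8, col=2)
  F5: move forward 0/5 (blocked), now at (row=8, col=2)
  F4: move forward 0/4 (blocked), now at (row=8, col=2)
Final: (row=8, col=2), facing South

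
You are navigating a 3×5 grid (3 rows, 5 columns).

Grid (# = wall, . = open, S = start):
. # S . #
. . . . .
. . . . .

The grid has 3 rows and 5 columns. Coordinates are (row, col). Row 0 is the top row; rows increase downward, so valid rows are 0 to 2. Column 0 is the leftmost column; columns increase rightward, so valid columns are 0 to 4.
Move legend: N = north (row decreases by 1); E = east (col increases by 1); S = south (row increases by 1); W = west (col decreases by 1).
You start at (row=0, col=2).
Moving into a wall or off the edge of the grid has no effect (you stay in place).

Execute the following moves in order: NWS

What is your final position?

Answer: Final position: (row=1, col=2)

Derivation:
Start: (row=0, col=2)
  N (north): blocked, stay at (row=0, col=2)
  W (west): blocked, stay at (row=0, col=2)
  S (south): (row=0, col=2) -> (row=1, col=2)
Final: (row=1, col=2)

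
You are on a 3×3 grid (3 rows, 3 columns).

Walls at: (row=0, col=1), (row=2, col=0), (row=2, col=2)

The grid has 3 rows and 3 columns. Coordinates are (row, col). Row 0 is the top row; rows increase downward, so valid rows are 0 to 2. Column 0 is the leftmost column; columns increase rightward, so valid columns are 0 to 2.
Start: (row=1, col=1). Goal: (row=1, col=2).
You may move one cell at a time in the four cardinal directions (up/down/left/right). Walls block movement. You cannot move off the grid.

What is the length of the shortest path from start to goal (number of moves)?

BFS from (row=1, col=1) until reaching (row=1, col=2):
  Distance 0: (row=1, col=1)
  Distance 1: (row=1, col=0), (row=1, col=2), (row=2, col=1)  <- goal reached here
One shortest path (1 moves): (row=1, col=1) -> (row=1, col=2)

Answer: Shortest path length: 1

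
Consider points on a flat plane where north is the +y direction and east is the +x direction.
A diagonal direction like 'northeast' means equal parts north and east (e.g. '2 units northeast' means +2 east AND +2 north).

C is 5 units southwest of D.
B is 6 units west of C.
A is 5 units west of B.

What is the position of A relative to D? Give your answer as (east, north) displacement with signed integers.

Place D at the origin (east=0, north=0).
  C is 5 units southwest of D: delta (east=-5, north=-5); C at (east=-5, north=-5).
  B is 6 units west of C: delta (east=-6, north=+0); B at (east=-11, north=-5).
  A is 5 units west of B: delta (east=-5, north=+0); A at (east=-16, north=-5).
Therefore A relative to D: (east=-16, north=-5).

Answer: A is at (east=-16, north=-5) relative to D.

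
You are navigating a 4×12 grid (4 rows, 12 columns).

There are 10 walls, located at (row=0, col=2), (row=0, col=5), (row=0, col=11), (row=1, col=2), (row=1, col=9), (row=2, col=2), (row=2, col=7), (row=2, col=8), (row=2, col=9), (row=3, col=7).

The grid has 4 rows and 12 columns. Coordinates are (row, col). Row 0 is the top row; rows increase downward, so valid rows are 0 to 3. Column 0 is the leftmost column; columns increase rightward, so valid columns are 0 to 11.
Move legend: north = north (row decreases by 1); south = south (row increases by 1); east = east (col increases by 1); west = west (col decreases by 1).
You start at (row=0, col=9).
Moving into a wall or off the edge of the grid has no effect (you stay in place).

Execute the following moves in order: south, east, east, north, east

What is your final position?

Answer: Final position: (row=0, col=10)

Derivation:
Start: (row=0, col=9)
  south (south): blocked, stay at (row=0, col=9)
  east (east): (row=0, col=9) -> (row=0, col=10)
  east (east): blocked, stay at (row=0, col=10)
  north (north): blocked, stay at (row=0, col=10)
  east (east): blocked, stay at (row=0, col=10)
Final: (row=0, col=10)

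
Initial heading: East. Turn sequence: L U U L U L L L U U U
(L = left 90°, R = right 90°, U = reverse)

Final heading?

Answer: Final heading: North

Derivation:
Start: East
  L (left (90° counter-clockwise)) -> North
  U (U-turn (180°)) -> South
  U (U-turn (180°)) -> North
  L (left (90° counter-clockwise)) -> West
  U (U-turn (180°)) -> East
  L (left (90° counter-clockwise)) -> North
  L (left (90° counter-clockwise)) -> West
  L (left (90° counter-clockwise)) -> South
  U (U-turn (180°)) -> North
  U (U-turn (180°)) -> South
  U (U-turn (180°)) -> North
Final: North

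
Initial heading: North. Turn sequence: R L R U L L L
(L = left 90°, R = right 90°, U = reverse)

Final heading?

Answer: Final heading: North

Derivation:
Start: North
  R (right (90° clockwise)) -> East
  L (left (90° counter-clockwise)) -> North
  R (right (90° clockwise)) -> East
  U (U-turn (180°)) -> West
  L (left (90° counter-clockwise)) -> South
  L (left (90° counter-clockwise)) -> East
  L (left (90° counter-clockwise)) -> North
Final: North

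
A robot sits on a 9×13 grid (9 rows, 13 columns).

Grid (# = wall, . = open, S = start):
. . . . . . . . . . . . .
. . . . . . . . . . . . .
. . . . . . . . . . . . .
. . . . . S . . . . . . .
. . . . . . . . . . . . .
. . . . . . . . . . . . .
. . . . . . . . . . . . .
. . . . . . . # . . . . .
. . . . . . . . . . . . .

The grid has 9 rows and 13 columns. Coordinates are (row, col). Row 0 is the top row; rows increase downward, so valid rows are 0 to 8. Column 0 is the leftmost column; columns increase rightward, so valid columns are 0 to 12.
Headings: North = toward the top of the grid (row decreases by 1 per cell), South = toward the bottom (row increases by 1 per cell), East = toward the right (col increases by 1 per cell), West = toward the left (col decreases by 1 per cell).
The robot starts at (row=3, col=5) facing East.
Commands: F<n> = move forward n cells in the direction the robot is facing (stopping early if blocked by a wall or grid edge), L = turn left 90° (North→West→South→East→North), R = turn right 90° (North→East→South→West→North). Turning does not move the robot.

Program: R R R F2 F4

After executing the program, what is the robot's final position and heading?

Start: (row=3, col=5), facing East
  R: turn right, now facing South
  R: turn right, now facing West
  R: turn right, now facing North
  F2: move forward 2, now at (row=1, col=5)
  F4: move forward 1/4 (blocked), now at (row=0, col=5)
Final: (row=0, col=5), facing North

Answer: Final position: (row=0, col=5), facing North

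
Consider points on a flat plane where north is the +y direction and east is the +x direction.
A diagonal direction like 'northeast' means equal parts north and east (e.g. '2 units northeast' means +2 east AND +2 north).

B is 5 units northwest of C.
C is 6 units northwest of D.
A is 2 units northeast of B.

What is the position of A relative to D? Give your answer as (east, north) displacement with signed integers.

Place D at the origin (east=0, north=0).
  C is 6 units northwest of D: delta (east=-6, north=+6); C at (east=-6, north=6).
  B is 5 units northwest of C: delta (east=-5, north=+5); B at (east=-11, north=11).
  A is 2 units northeast of B: delta (east=+2, north=+2); A at (east=-9, north=13).
Therefore A relative to D: (east=-9, north=13).

Answer: A is at (east=-9, north=13) relative to D.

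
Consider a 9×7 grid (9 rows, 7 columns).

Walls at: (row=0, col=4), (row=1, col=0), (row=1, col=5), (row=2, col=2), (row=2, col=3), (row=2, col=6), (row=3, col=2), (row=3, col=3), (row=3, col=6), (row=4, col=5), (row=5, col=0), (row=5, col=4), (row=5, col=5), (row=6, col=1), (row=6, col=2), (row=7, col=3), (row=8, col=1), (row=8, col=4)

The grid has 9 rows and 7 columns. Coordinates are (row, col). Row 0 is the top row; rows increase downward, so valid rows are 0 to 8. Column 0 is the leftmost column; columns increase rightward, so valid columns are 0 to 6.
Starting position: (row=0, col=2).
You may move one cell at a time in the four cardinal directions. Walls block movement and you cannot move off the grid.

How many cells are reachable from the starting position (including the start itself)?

BFS flood-fill from (row=0, col=2):
  Distance 0: (row=0, col=2)
  Distance 1: (row=0, col=1), (row=0, col=3), (row=1, col=2)
  Distance 2: (row=0, col=0), (row=1, col=1), (row=1, col=3)
  Distance 3: (row=1, col=4), (row=2, col=1)
  Distance 4: (row=2, col=0), (row=2, col=4), (row=3, col=1)
  Distance 5: (row=2, col=5), (row=3, col=0), (row=3, col=4), (row=4, col=1)
  Distance 6: (row=3, col=5), (row=4, col=0), (row=4, col=2), (row=4, col=4), (row=5, col=1)
  Distance 7: (row=4, col=3), (row=5, col=2)
  Distance 8: (row=5, col=3)
  Distance 9: (row=6, col=3)
  Distance 10: (row=6, col=4)
  Distance 11: (row=6, col=5), (row=7, col=4)
  Distance 12: (row=6, col=6), (row=7, col=5)
  Distance 13: (row=5, col=6), (row=7, col=6), (row=8, col=5)
  Distance 14: (row=4, col=6), (row=8, col=6)
Total reachable: 35 (grid has 45 open cells total)

Answer: Reachable cells: 35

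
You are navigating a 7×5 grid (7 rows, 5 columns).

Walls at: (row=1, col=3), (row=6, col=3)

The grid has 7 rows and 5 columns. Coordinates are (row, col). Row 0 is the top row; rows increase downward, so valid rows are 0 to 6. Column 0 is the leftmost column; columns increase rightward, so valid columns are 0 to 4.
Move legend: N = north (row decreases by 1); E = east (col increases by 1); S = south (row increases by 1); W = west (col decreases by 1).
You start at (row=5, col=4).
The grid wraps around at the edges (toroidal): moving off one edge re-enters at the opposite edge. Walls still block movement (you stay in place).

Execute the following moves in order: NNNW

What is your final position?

Answer: Final position: (row=2, col=3)

Derivation:
Start: (row=5, col=4)
  N (north): (row=5, col=4) -> (row=4, col=4)
  N (north): (row=4, col=4) -> (row=3, col=4)
  N (north): (row=3, col=4) -> (row=2, col=4)
  W (west): (row=2, col=4) -> (row=2, col=3)
Final: (row=2, col=3)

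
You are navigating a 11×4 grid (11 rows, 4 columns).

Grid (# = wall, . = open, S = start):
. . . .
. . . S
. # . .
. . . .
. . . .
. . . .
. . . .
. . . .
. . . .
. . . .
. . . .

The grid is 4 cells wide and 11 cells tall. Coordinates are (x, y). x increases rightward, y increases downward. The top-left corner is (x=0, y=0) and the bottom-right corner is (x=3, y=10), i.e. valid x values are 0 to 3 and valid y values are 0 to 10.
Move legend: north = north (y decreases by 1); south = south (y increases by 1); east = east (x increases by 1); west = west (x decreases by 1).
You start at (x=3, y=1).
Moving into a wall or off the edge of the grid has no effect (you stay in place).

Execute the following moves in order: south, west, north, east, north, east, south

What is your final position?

Start: (x=3, y=1)
  south (south): (x=3, y=1) -> (x=3, y=2)
  west (west): (x=3, y=2) -> (x=2, y=2)
  north (north): (x=2, y=2) -> (x=2, y=1)
  east (east): (x=2, y=1) -> (x=3, y=1)
  north (north): (x=3, y=1) -> (x=3, y=0)
  east (east): blocked, stay at (x=3, y=0)
  south (south): (x=3, y=0) -> (x=3, y=1)
Final: (x=3, y=1)

Answer: Final position: (x=3, y=1)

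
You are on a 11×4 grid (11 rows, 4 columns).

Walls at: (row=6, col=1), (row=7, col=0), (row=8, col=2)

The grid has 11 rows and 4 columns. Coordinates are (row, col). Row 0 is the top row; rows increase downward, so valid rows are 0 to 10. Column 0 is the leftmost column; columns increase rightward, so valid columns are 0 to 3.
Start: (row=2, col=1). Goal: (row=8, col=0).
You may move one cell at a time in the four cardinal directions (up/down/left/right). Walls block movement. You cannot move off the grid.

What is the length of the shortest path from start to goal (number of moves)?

Answer: Shortest path length: 9

Derivation:
BFS from (row=2, col=1) until reaching (row=8, col=0):
  Distance 0: (row=2, col=1)
  Distance 1: (row=1, col=1), (row=2, col=0), (row=2, col=2), (row=3, col=1)
  Distance 2: (row=0, col=1), (row=1, col=0), (row=1, col=2), (row=2, col=3), (row=3, col=0), (row=3, col=2), (row=4, col=1)
  Distance 3: (row=0, col=0), (row=0, col=2), (row=1, col=3), (row=3, col=3), (row=4, col=0), (row=4, col=2), (row=5, col=1)
  Distance 4: (row=0, col=3), (row=4, col=3), (row=5, col=0), (row=5, col=2)
  Distance 5: (row=5, col=3), (row=6, col=0), (row=6, col=2)
  Distance 6: (row=6, col=3), (row=7, col=2)
  Distance 7: (row=7, col=1), (row=7, col=3)
  Distance 8: (row=8, col=1), (row=8, col=3)
  Distance 9: (row=8, col=0), (row=9, col=1), (row=9, col=3)  <- goal reached here
One shortest path (9 moves): (row=2, col=1) -> (row=2, col=2) -> (row=3, col=2) -> (row=4, col=2) -> (row=5, col=2) -> (row=6, col=2) -> (row=7, col=2) -> (row=7, col=1) -> (row=8, col=1) -> (row=8, col=0)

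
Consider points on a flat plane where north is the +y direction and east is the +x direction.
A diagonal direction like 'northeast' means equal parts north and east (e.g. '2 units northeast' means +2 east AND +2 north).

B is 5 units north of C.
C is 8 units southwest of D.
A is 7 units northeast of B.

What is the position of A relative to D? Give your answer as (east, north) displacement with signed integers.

Answer: A is at (east=-1, north=4) relative to D.

Derivation:
Place D at the origin (east=0, north=0).
  C is 8 units southwest of D: delta (east=-8, north=-8); C at (east=-8, north=-8).
  B is 5 units north of C: delta (east=+0, north=+5); B at (east=-8, north=-3).
  A is 7 units northeast of B: delta (east=+7, north=+7); A at (east=-1, north=4).
Therefore A relative to D: (east=-1, north=4).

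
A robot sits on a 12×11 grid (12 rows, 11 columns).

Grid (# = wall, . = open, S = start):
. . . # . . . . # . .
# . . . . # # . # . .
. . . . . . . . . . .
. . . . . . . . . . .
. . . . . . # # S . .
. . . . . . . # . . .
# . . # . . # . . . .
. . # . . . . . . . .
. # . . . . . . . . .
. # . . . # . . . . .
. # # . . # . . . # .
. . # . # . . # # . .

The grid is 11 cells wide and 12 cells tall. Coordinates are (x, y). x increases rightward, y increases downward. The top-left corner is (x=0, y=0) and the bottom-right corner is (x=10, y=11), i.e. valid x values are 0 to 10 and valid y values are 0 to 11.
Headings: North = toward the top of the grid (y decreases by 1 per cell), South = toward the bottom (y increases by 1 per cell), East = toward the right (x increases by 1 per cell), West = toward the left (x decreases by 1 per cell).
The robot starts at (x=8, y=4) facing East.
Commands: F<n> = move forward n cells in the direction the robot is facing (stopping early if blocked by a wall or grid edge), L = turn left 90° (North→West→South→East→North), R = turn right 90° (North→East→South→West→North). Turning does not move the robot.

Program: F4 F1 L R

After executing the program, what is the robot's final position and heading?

Start: (x=8, y=4), facing East
  F4: move forward 2/4 (blocked), now at (x=10, y=4)
  F1: move forward 0/1 (blocked), now at (x=10, y=4)
  L: turn left, now facing North
  R: turn right, now facing East
Final: (x=10, y=4), facing East

Answer: Final position: (x=10, y=4), facing East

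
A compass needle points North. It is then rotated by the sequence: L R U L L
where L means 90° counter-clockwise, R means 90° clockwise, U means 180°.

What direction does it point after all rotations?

Answer: Final heading: North

Derivation:
Start: North
  L (left (90° counter-clockwise)) -> West
  R (right (90° clockwise)) -> North
  U (U-turn (180°)) -> South
  L (left (90° counter-clockwise)) -> East
  L (left (90° counter-clockwise)) -> North
Final: North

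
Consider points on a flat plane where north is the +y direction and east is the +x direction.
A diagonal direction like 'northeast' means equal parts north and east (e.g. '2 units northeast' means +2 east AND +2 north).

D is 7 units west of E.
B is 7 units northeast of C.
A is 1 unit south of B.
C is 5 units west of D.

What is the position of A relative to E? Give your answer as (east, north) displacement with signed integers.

Place E at the origin (east=0, north=0).
  D is 7 units west of E: delta (east=-7, north=+0); D at (east=-7, north=0).
  C is 5 units west of D: delta (east=-5, north=+0); C at (east=-12, north=0).
  B is 7 units northeast of C: delta (east=+7, north=+7); B at (east=-5, north=7).
  A is 1 unit south of B: delta (east=+0, north=-1); A at (east=-5, north=6).
Therefore A relative to E: (east=-5, north=6).

Answer: A is at (east=-5, north=6) relative to E.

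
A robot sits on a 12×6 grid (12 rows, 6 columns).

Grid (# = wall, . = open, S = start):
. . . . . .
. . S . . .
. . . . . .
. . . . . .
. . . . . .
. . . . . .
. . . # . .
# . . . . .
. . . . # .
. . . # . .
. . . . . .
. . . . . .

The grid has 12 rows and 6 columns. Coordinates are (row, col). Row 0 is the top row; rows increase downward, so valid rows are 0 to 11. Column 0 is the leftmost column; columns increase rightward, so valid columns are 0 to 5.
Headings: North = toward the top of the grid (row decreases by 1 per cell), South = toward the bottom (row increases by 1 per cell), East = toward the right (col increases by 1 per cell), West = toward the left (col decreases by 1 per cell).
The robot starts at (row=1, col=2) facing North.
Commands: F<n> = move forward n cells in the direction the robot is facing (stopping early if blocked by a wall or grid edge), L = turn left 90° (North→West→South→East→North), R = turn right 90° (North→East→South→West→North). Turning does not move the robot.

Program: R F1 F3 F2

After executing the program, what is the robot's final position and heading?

Answer: Final position: (row=1, col=5), facing East

Derivation:
Start: (row=1, col=2), facing North
  R: turn right, now facing East
  F1: move forward 1, now at (row=1, col=3)
  F3: move forward 2/3 (blocked), now at (row=1, col=5)
  F2: move forward 0/2 (blocked), now at (row=1, col=5)
Final: (row=1, col=5), facing East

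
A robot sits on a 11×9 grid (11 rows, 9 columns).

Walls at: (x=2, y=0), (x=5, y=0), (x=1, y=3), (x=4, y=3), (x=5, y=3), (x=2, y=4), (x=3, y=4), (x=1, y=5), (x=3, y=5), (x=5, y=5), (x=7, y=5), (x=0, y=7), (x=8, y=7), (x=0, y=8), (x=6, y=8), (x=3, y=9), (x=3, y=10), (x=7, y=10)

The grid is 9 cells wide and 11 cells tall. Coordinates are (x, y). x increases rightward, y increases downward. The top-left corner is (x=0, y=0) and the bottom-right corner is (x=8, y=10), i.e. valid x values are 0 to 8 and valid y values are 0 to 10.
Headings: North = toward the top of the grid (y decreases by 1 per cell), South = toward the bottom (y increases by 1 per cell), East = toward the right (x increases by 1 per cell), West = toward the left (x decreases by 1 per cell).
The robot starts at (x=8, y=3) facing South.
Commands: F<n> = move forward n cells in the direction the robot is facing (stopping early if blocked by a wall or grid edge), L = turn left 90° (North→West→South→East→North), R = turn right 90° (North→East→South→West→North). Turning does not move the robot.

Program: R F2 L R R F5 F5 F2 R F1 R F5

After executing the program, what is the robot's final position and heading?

Answer: Final position: (x=7, y=4), facing South

Derivation:
Start: (x=8, y=3), facing South
  R: turn right, now facing West
  F2: move forward 2, now at (x=6, y=3)
  L: turn left, now facing South
  R: turn right, now facing West
  R: turn right, now facing North
  F5: move forward 3/5 (blocked), now at (x=6, y=0)
  F5: move forward 0/5 (blocked), now at (x=6, y=0)
  F2: move forward 0/2 (blocked), now at (x=6, y=0)
  R: turn right, now facing East
  F1: move forward 1, now at (x=7, y=0)
  R: turn right, now facing South
  F5: move forward 4/5 (blocked), now at (x=7, y=4)
Final: (x=7, y=4), facing South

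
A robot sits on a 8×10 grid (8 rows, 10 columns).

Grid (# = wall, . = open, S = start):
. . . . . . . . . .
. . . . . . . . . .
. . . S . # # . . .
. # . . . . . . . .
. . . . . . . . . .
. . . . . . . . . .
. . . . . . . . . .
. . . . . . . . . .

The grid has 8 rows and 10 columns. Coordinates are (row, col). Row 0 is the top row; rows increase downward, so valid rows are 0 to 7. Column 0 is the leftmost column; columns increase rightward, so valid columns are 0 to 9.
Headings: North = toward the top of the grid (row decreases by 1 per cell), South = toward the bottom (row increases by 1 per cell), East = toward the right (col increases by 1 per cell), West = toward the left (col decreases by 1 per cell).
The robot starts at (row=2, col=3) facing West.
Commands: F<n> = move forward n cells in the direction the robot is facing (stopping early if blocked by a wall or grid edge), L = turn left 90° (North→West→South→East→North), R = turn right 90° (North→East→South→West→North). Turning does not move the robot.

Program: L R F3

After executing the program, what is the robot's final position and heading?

Answer: Final position: (row=2, col=0), facing West

Derivation:
Start: (row=2, col=3), facing West
  L: turn left, now facing South
  R: turn right, now facing West
  F3: move forward 3, now at (row=2, col=0)
Final: (row=2, col=0), facing West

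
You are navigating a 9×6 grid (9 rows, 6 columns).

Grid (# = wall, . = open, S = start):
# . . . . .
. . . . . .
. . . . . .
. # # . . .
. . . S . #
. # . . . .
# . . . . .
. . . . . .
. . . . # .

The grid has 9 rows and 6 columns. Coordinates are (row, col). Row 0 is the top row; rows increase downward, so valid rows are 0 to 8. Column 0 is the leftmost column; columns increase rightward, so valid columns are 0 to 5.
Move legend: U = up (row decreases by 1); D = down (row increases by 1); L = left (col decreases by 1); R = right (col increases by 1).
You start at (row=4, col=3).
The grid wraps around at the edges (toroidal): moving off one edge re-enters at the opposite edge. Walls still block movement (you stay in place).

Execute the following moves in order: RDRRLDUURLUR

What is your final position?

Answer: Final position: (row=5, col=0)

Derivation:
Start: (row=4, col=3)
  R (right): (row=4, col=3) -> (row=4, col=4)
  D (down): (row=4, col=4) -> (row=5, col=4)
  R (right): (row=5, col=4) -> (row=5, col=5)
  R (right): (row=5, col=5) -> (row=5, col=0)
  L (left): (row=5, col=0) -> (row=5, col=5)
  D (down): (row=5, col=5) -> (row=6, col=5)
  U (up): (row=6, col=5) -> (row=5, col=5)
  U (up): blocked, stay at (row=5, col=5)
  R (right): (row=5, col=5) -> (row=5, col=0)
  L (left): (row=5, col=0) -> (row=5, col=5)
  U (up): blocked, stay at (row=5, col=5)
  R (right): (row=5, col=5) -> (row=5, col=0)
Final: (row=5, col=0)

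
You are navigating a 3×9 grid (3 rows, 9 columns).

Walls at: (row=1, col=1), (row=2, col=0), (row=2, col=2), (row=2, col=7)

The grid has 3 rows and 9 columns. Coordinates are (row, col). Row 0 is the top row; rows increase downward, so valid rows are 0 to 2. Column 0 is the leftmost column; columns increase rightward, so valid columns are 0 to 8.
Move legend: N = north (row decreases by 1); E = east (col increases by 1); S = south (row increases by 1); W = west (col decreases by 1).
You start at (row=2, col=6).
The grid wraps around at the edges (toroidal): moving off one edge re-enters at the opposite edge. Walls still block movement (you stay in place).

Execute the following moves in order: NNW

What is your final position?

Answer: Final position: (row=0, col=5)

Derivation:
Start: (row=2, col=6)
  N (north): (row=2, col=6) -> (row=1, col=6)
  N (north): (row=1, col=6) -> (row=0, col=6)
  W (west): (row=0, col=6) -> (row=0, col=5)
Final: (row=0, col=5)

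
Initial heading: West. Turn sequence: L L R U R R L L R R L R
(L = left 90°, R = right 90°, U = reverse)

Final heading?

Start: West
  L (left (90° counter-clockwise)) -> South
  L (left (90° counter-clockwise)) -> East
  R (right (90° clockwise)) -> South
  U (U-turn (180°)) -> North
  R (right (90° clockwise)) -> East
  R (right (90° clockwise)) -> South
  L (left (90° counter-clockwise)) -> East
  L (left (90° counter-clockwise)) -> North
  R (right (90° clockwise)) -> East
  R (right (90° clockwise)) -> South
  L (left (90° counter-clockwise)) -> East
  R (right (90° clockwise)) -> South
Final: South

Answer: Final heading: South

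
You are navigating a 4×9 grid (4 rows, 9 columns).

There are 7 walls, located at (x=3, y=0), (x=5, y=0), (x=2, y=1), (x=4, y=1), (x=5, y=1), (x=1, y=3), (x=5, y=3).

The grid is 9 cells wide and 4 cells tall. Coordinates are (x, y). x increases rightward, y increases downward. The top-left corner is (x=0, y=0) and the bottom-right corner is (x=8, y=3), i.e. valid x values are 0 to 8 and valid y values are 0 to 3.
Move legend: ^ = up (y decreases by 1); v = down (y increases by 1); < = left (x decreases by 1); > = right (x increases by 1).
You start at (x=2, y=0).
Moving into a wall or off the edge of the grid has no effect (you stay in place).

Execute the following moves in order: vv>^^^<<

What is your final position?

Start: (x=2, y=0)
  v (down): blocked, stay at (x=2, y=0)
  v (down): blocked, stay at (x=2, y=0)
  > (right): blocked, stay at (x=2, y=0)
  [×3]^ (up): blocked, stay at (x=2, y=0)
  < (left): (x=2, y=0) -> (x=1, y=0)
  < (left): (x=1, y=0) -> (x=0, y=0)
Final: (x=0, y=0)

Answer: Final position: (x=0, y=0)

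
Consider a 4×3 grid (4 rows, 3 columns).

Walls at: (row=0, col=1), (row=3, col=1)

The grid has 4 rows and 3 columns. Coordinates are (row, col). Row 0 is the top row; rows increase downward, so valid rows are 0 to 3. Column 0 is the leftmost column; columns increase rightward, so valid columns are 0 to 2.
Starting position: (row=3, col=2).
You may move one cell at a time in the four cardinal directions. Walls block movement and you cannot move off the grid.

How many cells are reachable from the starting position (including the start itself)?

Answer: Reachable cells: 10

Derivation:
BFS flood-fill from (row=3, col=2):
  Distance 0: (row=3, col=2)
  Distance 1: (row=2, col=2)
  Distance 2: (row=1, col=2), (row=2, col=1)
  Distance 3: (row=0, col=2), (row=1, col=1), (row=2, col=0)
  Distance 4: (row=1, col=0), (row=3, col=0)
  Distance 5: (row=0, col=0)
Total reachable: 10 (grid has 10 open cells total)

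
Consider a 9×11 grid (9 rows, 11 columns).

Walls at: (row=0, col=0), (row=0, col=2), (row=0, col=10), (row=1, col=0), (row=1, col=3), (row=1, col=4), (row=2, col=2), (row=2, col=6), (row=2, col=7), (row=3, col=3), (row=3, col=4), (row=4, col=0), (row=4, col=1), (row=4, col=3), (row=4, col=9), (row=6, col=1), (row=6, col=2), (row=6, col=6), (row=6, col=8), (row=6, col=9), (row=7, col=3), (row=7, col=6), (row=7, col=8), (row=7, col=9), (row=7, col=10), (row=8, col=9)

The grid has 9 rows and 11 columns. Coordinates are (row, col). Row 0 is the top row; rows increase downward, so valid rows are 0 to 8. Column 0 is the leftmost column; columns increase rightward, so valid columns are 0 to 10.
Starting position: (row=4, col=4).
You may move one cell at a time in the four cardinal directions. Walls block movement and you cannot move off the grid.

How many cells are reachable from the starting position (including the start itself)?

Answer: Reachable cells: 72

Derivation:
BFS flood-fill from (row=4, col=4):
  Distance 0: (row=4, col=4)
  Distance 1: (row=4, col=5), (row=5, col=4)
  Distance 2: (row=3, col=5), (row=4, col=6), (row=5, col=3), (row=5, col=5), (row=6, col=4)
  Distance 3: (row=2, col=5), (row=3, col=6), (row=4, col=7), (row=5, col=2), (row=5, col=6), (row=6, col=3), (row=6, col=5), (row=7, col=4)
  Distance 4: (row=1, col=5), (row=2, col=4), (row=3, col=7), (row=4, col=2), (row=4, col=8), (row=5, col=1), (row=5, col=7), (row=7, col=5), (row=8, col=4)
  Distance 5: (row=0, col=5), (row=1, col=6), (row=2, col=3), (row=3, col=2), (row=3, col=8), (row=5, col=0), (row=5, col=8), (row=6, col=7), (row=8, col=3), (row=8, col=5)
  Distance 6: (row=0, col=4), (row=0, col=6), (row=1, col=7), (row=2, col=8), (row=3, col=1), (row=3, col=9), (row=5, col=9), (row=6, col=0), (row=7, col=7), (row=8, col=2), (row=8, col=6)
  Distance 7: (row=0, col=3), (row=0, col=7), (row=1, col=8), (row=2, col=1), (row=2, col=9), (row=3, col=0), (row=3, col=10), (row=5, col=10), (row=7, col=0), (row=7, col=2), (row=8, col=1), (row=8, col=7)
  Distance 8: (row=0, col=8), (row=1, col=1), (row=1, col=9), (row=2, col=0), (row=2, col=10), (row=4, col=10), (row=6, col=10), (row=7, col=1), (row=8, col=0), (row=8, col=8)
  Distance 9: (row=0, col=1), (row=0, col=9), (row=1, col=2), (row=1, col=10)
Total reachable: 72 (grid has 73 open cells total)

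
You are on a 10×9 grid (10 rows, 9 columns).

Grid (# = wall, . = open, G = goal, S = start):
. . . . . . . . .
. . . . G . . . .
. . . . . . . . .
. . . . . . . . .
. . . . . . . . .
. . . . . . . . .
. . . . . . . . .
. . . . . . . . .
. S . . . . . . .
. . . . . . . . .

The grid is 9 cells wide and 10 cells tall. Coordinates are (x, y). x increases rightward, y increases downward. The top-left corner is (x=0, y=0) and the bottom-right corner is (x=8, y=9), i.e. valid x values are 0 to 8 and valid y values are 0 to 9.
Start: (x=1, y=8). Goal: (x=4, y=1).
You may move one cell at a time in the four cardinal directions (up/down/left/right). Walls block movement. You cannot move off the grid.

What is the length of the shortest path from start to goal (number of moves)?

Answer: Shortest path length: 10

Derivation:
BFS from (x=1, y=8) until reaching (x=4, y=1):
  Distance 0: (x=1, y=8)
  Distance 1: (x=1, y=7), (x=0, y=8), (x=2, y=8), (x=1, y=9)
  Distance 2: (x=1, y=6), (x=0, y=7), (x=2, y=7), (x=3, y=8), (x=0, y=9), (x=2, y=9)
  Distance 3: (x=1, y=5), (x=0, y=6), (x=2, y=6), (x=3, y=7), (x=4, y=8), (x=3, y=9)
  Distance 4: (x=1, y=4), (x=0, y=5), (x=2, y=5), (x=3, y=6), (x=4, y=7), (x=5, y=8), (x=4, y=9)
  Distance 5: (x=1, y=3), (x=0, y=4), (x=2, y=4), (x=3, y=5), (x=4, y=6), (x=5, y=7), (x=6, y=8), (x=5, y=9)
  Distance 6: (x=1, y=2), (x=0, y=3), (x=2, y=3), (x=3, y=4), (x=4, y=5), (x=5, y=6), (x=6, y=7), (x=7, y=8), (x=6, y=9)
  Distance 7: (x=1, y=1), (x=0, y=2), (x=2, y=2), (x=3, y=3), (x=4, y=4), (x=5, y=5), (x=6, y=6), (x=7, y=7), (x=8, y=8), (x=7, y=9)
  Distance 8: (x=1, y=0), (x=0, y=1), (x=2, y=1), (x=3, y=2), (x=4, y=3), (x=5, y=4), (x=6, y=5), (x=7, y=6), (x=8, y=7), (x=8, y=9)
  Distance 9: (x=0, y=0), (x=2, y=0), (x=3, y=1), (x=4, y=2), (x=5, y=3), (x=6, y=4), (x=7, y=5), (x=8, y=6)
  Distance 10: (x=3, y=0), (x=4, y=1), (x=5, y=2), (x=6, y=3), (x=7, y=4), (x=8, y=5)  <- goal reached here
One shortest path (10 moves): (x=1, y=8) -> (x=2, y=8) -> (x=3, y=8) -> (x=4, y=8) -> (x=4, y=7) -> (x=4, y=6) -> (x=4, y=5) -> (x=4, y=4) -> (x=4, y=3) -> (x=4, y=2) -> (x=4, y=1)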